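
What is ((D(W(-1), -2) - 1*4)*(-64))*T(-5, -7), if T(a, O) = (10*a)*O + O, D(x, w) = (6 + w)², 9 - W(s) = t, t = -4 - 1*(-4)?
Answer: -263424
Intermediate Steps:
t = 0 (t = -4 + 4 = 0)
W(s) = 9 (W(s) = 9 - 1*0 = 9 + 0 = 9)
T(a, O) = O + 10*O*a (T(a, O) = 10*O*a + O = O + 10*O*a)
((D(W(-1), -2) - 1*4)*(-64))*T(-5, -7) = (((6 - 2)² - 1*4)*(-64))*(-7*(1 + 10*(-5))) = ((4² - 4)*(-64))*(-7*(1 - 50)) = ((16 - 4)*(-64))*(-7*(-49)) = (12*(-64))*343 = -768*343 = -263424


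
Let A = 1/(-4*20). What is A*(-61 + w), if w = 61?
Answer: 0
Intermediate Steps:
A = -1/80 (A = 1/(-80) = -1/80 ≈ -0.012500)
A*(-61 + w) = -(-61 + 61)/80 = -1/80*0 = 0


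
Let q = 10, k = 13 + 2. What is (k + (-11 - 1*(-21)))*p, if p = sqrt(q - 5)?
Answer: 25*sqrt(5) ≈ 55.902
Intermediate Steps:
k = 15
p = sqrt(5) (p = sqrt(10 - 5) = sqrt(5) ≈ 2.2361)
(k + (-11 - 1*(-21)))*p = (15 + (-11 - 1*(-21)))*sqrt(5) = (15 + (-11 + 21))*sqrt(5) = (15 + 10)*sqrt(5) = 25*sqrt(5)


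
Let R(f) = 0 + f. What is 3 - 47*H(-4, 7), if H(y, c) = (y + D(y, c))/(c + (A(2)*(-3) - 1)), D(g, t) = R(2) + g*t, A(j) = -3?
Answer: 97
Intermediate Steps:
R(f) = f
D(g, t) = 2 + g*t
H(y, c) = (2 + y + c*y)/(8 + c) (H(y, c) = (y + (2 + y*c))/(c + (-3*(-3) - 1)) = (y + (2 + c*y))/(c + (9 - 1)) = (2 + y + c*y)/(c + 8) = (2 + y + c*y)/(8 + c))
3 - 47*H(-4, 7) = 3 - 47*(2 - 4 + 7*(-4))/(8 + 7) = 3 - 47*(2 - 4 - 28)/15 = 3 - 47*(-30)/15 = 3 - 47*(-2) = 3 + 94 = 97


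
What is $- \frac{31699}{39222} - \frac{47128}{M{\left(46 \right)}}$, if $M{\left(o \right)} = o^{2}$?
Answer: $- \frac{478882375}{20748438} \approx -23.08$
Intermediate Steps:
$- \frac{31699}{39222} - \frac{47128}{M{\left(46 \right)}} = - \frac{31699}{39222} - \frac{47128}{46^{2}} = \left(-31699\right) \frac{1}{39222} - \frac{47128}{2116} = - \frac{31699}{39222} - \frac{11782}{529} = - \frac{478882375}{20748438}$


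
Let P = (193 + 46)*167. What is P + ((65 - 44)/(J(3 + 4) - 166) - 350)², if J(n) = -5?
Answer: 527959186/3249 ≈ 1.6250e+5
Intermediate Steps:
P = 39913 (P = 239*167 = 39913)
P + ((65 - 44)/(J(3 + 4) - 166) - 350)² = 39913 + ((65 - 44)/(-5 - 166) - 350)² = 39913 + (21/(-171) - 350)² = 39913 + (21*(-1/171) - 350)² = 39913 + (-7/57 - 350)² = 39913 + (-19957/57)² = 39913 + 398281849/3249 = 527959186/3249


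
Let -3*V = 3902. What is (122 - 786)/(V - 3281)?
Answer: 1992/13745 ≈ 0.14493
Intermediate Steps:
V = -3902/3 (V = -⅓*3902 = -3902/3 ≈ -1300.7)
(122 - 786)/(V - 3281) = (122 - 786)/(-3902/3 - 3281) = -664/(-13745/3) = -664*(-3/13745) = 1992/13745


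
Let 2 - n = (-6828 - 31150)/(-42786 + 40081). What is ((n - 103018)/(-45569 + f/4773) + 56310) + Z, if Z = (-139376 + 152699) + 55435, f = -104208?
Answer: 24539687443280578/196207215575 ≈ 1.2507e+5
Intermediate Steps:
n = -32568/2705 (n = 2 - (-6828 - 31150)/(-42786 + 40081) = 2 - (-37978)/(-2705) = 2 - (-37978)*(-1)/2705 = 2 - 1*37978/2705 = 2 - 37978/2705 = -32568/2705 ≈ -12.040)
Z = 68758 (Z = 13323 + 55435 = 68758)
((n - 103018)/(-45569 + f/4773) + 56310) + Z = ((-32568/2705 - 103018)/(-45569 - 104208/4773) + 56310) + 68758 = (-278696258/(2705*(-45569 - 104208*1/4773)) + 56310) + 68758 = (-278696258/(2705*(-45569 - 34736/1591)) + 56310) + 68758 = (-278696258/(2705*(-72535015/1591)) + 56310) + 68758 = (-278696258/2705*(-1591/72535015) + 56310) + 68758 = (443405746478/196207215575 + 56310) + 68758 = 11048871714774728/196207215575 + 68758 = 24539687443280578/196207215575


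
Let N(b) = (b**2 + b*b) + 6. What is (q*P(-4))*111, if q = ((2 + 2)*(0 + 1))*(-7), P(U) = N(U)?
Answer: -118104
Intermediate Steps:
N(b) = 6 + 2*b**2 (N(b) = (b**2 + b**2) + 6 = 2*b**2 + 6 = 6 + 2*b**2)
P(U) = 6 + 2*U**2
q = -28 (q = (4*1)*(-7) = 4*(-7) = -28)
(q*P(-4))*111 = -28*(6 + 2*(-4)**2)*111 = -28*(6 + 2*16)*111 = -28*(6 + 32)*111 = -28*38*111 = -1064*111 = -118104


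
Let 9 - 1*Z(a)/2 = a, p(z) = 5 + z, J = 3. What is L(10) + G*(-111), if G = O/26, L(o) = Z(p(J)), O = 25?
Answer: -2723/26 ≈ -104.73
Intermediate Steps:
Z(a) = 18 - 2*a
L(o) = 2 (L(o) = 18 - 2*(5 + 3) = 18 - 2*8 = 18 - 16 = 2)
G = 25/26 ≈ 0.96154
L(10) + G*(-111) = 2 + (25/26)*(-111) = 2 - 2775/26 = -2723/26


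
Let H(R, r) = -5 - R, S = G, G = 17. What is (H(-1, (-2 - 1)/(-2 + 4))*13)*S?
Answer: -884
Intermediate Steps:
S = 17
(H(-1, (-2 - 1)/(-2 + 4))*13)*S = ((-5 - 1*(-1))*13)*17 = ((-5 + 1)*13)*17 = -4*13*17 = -52*17 = -884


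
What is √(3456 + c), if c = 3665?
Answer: √7121 ≈ 84.386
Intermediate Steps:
√(3456 + c) = √(3456 + 3665) = √7121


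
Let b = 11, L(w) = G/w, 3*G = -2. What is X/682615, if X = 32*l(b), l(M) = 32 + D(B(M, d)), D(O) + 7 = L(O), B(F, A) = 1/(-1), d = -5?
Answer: 2464/2047845 ≈ 0.0012032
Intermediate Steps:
G = -⅔ (G = (⅓)*(-2) = -⅔ ≈ -0.66667)
L(w) = -2/(3*w)
B(F, A) = -1
D(O) = -7 - 2/(3*O)
l(M) = 77/3 (l(M) = 32 + (-7 - ⅔/(-1)) = 32 + (-7 - ⅔*(-1)) = 32 + (-7 + ⅔) = 32 - 19/3 = 77/3)
X = 2464/3 (X = 32*(77/3) = 2464/3 ≈ 821.33)
X/682615 = (2464/3)/682615 = (2464/3)*(1/682615) = 2464/2047845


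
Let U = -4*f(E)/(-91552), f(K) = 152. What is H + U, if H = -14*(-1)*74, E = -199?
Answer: 2964015/2861 ≈ 1036.0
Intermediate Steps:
H = 1036 (H = 14*74 = 1036)
U = 19/2861 (U = -608/(-91552) = -608*(-1)/91552 = -4*(-19/11444) = 19/2861 ≈ 0.0066410)
H + U = 1036 + 19/2861 = 2964015/2861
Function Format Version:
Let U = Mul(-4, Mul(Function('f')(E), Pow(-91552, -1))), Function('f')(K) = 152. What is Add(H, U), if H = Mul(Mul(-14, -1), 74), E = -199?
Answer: Rational(2964015, 2861) ≈ 1036.0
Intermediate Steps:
H = 1036 (H = Mul(14, 74) = 1036)
U = Rational(19, 2861) (U = Mul(-4, Mul(152, Pow(-91552, -1))) = Mul(-4, Mul(152, Rational(-1, 91552))) = Mul(-4, Rational(-19, 11444)) = Rational(19, 2861) ≈ 0.0066410)
Add(H, U) = Add(1036, Rational(19, 2861)) = Rational(2964015, 2861)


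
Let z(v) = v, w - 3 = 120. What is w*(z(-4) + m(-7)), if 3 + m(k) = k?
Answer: -1722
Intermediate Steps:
w = 123 (w = 3 + 120 = 123)
m(k) = -3 + k
w*(z(-4) + m(-7)) = 123*(-4 + (-3 - 7)) = 123*(-4 - 10) = 123*(-14) = -1722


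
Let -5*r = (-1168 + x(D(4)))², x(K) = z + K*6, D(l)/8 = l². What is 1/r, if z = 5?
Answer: -1/31205 ≈ -3.2046e-5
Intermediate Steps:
D(l) = 8*l²
x(K) = 5 + 6*K (x(K) = 5 + K*6 = 5 + 6*K)
r = -31205 (r = -(-1168 + (5 + 6*(8*4²)))²/5 = -(-1168 + (5 + 6*(8*16)))²/5 = -(-1168 + (5 + 6*128))²/5 = -(-1168 + (5 + 768))²/5 = -(-1168 + 773)²/5 = -⅕*(-395)² = -⅕*156025 = -31205)
1/r = 1/(-31205) = -1/31205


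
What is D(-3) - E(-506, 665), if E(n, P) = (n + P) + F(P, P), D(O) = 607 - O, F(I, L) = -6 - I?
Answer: 1122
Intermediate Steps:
E(n, P) = -6 + n (E(n, P) = (n + P) + (-6 - P) = (P + n) + (-6 - P) = -6 + n)
D(-3) - E(-506, 665) = (607 - 1*(-3)) - (-6 - 506) = (607 + 3) - 1*(-512) = 610 + 512 = 1122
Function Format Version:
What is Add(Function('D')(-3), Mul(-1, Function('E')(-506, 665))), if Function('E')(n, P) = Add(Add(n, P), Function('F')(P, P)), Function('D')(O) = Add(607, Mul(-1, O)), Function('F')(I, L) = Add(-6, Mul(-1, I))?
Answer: 1122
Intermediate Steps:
Function('E')(n, P) = Add(-6, n) (Function('E')(n, P) = Add(Add(n, P), Add(-6, Mul(-1, P))) = Add(Add(P, n), Add(-6, Mul(-1, P))) = Add(-6, n))
Add(Function('D')(-3), Mul(-1, Function('E')(-506, 665))) = Add(Add(607, Mul(-1, -3)), Mul(-1, Add(-6, -506))) = Add(Add(607, 3), Mul(-1, -512)) = Add(610, 512) = 1122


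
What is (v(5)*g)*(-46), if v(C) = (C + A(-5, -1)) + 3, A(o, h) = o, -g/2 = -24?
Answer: -6624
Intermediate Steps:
g = 48 (g = -2*(-24) = 48)
v(C) = -2 + C (v(C) = (C - 5) + 3 = (-5 + C) + 3 = -2 + C)
(v(5)*g)*(-46) = ((-2 + 5)*48)*(-46) = (3*48)*(-46) = 144*(-46) = -6624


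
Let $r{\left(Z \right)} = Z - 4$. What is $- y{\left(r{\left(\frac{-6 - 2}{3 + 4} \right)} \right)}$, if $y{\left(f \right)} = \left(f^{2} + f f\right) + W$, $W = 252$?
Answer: $- \frac{14940}{49} \approx -304.9$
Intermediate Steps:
$r{\left(Z \right)} = -4 + Z$ ($r{\left(Z \right)} = Z - 4 = -4 + Z$)
$y{\left(f \right)} = 252 + 2 f^{2}$ ($y{\left(f \right)} = \left(f^{2} + f f\right) + 252 = \left(f^{2} + f^{2}\right) + 252 = 2 f^{2} + 252 = 252 + 2 f^{2}$)
$- y{\left(r{\left(\frac{-6 - 2}{3 + 4} \right)} \right)} = - (252 + 2 \left(-4 + \frac{-6 - 2}{3 + 4}\right)^{2}) = - (252 + 2 \left(-4 - \frac{8}{7}\right)^{2}) = - (252 + 2 \left(- \frac{36}{7}\right)^{2}) = - (252 + 2 \cdot \frac{1296}{49}) = - (252 + \frac{2592}{49}) = \left(-1\right) \frac{14940}{49} = - \frac{14940}{49}$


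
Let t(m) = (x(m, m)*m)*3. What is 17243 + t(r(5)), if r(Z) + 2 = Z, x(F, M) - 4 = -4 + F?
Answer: 17270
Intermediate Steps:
x(F, M) = F (x(F, M) = 4 + (-4 + F) = F)
r(Z) = -2 + Z
t(m) = 3*m² (t(m) = (m*m)*3 = m²*3 = 3*m²)
17243 + t(r(5)) = 17243 + 3*(-2 + 5)² = 17243 + 3*3² = 17243 + 3*9 = 17243 + 27 = 17270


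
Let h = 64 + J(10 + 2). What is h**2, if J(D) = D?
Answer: 5776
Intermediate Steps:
h = 76 (h = 64 + (10 + 2) = 64 + 12 = 76)
h**2 = 76**2 = 5776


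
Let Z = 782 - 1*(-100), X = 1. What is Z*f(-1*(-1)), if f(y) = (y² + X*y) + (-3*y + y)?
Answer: 0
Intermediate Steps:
f(y) = y² - y (f(y) = (y² + 1*y) + (-3*y + y) = (y² + y) - 2*y = (y + y²) - 2*y = y² - y)
Z = 882 (Z = 782 + 100 = 882)
Z*f(-1*(-1)) = 882*((-1*(-1))*(-1 - 1*(-1))) = 882*(1*(-1 + 1)) = 882*(1*0) = 882*0 = 0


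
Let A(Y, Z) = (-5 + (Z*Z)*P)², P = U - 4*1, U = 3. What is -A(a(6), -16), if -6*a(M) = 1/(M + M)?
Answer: -68121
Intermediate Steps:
P = -1 (P = 3 - 4*1 = 3 - 4 = -1)
a(M) = -1/(12*M) (a(M) = -1/(6*(M + M)) = -1/(2*M)/6 = -1/(12*M))
A(Y, Z) = (-5 - Z²)² (A(Y, Z) = (-5 + (Z*Z)*(-1))² = (-5 + Z²*(-1))² = (-5 - Z²)²)
-A(a(6), -16) = -(5 + (-16)²)² = -(5 + 256)² = -1*261² = -1*68121 = -68121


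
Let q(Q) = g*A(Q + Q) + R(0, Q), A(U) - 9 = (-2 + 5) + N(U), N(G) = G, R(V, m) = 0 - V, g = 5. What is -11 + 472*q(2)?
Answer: 37749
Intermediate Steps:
R(V, m) = -V
A(U) = 12 + U (A(U) = 9 + ((-2 + 5) + U) = 9 + (3 + U) = 12 + U)
q(Q) = 60 + 10*Q (q(Q) = 5*(12 + (Q + Q)) - 1*0 = 5*(12 + 2*Q) + 0 = (60 + 10*Q) + 0 = 60 + 10*Q)
-11 + 472*q(2) = -11 + 472*(60 + 10*2) = -11 + 472*(60 + 20) = -11 + 472*80 = -11 + 37760 = 37749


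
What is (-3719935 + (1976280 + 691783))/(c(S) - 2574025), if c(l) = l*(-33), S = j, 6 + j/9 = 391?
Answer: 525936/1344185 ≈ 0.39127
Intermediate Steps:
j = 3465 (j = -54 + 9*391 = -54 + 3519 = 3465)
S = 3465
c(l) = -33*l
(-3719935 + (1976280 + 691783))/(c(S) - 2574025) = (-3719935 + (1976280 + 691783))/(-33*3465 - 2574025) = (-3719935 + 2668063)/(-114345 - 2574025) = -1051872/(-2688370) = -1051872*(-1/2688370) = 525936/1344185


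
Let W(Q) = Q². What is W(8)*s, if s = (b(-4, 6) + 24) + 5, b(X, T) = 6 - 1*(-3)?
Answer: 2432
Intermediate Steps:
b(X, T) = 9 (b(X, T) = 6 + 3 = 9)
s = 38 (s = (9 + 24) + 5 = 33 + 5 = 38)
W(8)*s = 8²*38 = 64*38 = 2432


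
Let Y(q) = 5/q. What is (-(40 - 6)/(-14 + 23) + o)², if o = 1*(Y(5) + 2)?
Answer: 49/81 ≈ 0.60494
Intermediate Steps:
o = 3 (o = 1*(5/5 + 2) = 1*(5*(⅕) + 2) = 1*(1 + 2) = 1*3 = 3)
(-(40 - 6)/(-14 + 23) + o)² = (-(40 - 6)/(-14 + 23) + 3)² = (-34/9 + 3)² = (-7/9)² = 49/81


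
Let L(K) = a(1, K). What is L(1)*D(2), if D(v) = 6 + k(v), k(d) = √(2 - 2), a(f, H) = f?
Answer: 6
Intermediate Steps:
L(K) = 1
k(d) = 0 (k(d) = √0 = 0)
D(v) = 6 (D(v) = 6 + 0 = 6)
L(1)*D(2) = 1*6 = 6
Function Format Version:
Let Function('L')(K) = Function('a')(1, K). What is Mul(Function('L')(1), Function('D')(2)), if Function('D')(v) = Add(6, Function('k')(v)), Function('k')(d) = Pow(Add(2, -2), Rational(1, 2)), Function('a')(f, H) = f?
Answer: 6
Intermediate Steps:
Function('L')(K) = 1
Function('k')(d) = 0 (Function('k')(d) = Pow(0, Rational(1, 2)) = 0)
Function('D')(v) = 6 (Function('D')(v) = Add(6, 0) = 6)
Mul(Function('L')(1), Function('D')(2)) = Mul(1, 6) = 6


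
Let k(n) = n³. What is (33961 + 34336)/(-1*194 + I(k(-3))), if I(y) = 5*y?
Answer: -68297/329 ≈ -207.59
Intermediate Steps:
(33961 + 34336)/(-1*194 + I(k(-3))) = (33961 + 34336)/(-1*194 + 5*(-3)³) = 68297/(-194 + 5*(-27)) = 68297/(-194 - 135) = 68297/(-329) = 68297*(-1/329) = -68297/329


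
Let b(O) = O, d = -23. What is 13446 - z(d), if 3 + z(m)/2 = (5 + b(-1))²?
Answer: 13420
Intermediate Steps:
z(m) = 26 (z(m) = -6 + 2*(5 - 1)² = -6 + 2*4² = -6 + 2*16 = -6 + 32 = 26)
13446 - z(d) = 13446 - 1*26 = 13446 - 26 = 13420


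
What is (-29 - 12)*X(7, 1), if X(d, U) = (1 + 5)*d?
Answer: -1722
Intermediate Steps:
X(d, U) = 6*d
(-29 - 12)*X(7, 1) = (-29 - 12)*(6*7) = -41*42 = -1722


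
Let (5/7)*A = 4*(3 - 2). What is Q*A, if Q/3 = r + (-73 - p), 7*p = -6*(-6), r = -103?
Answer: -15216/5 ≈ -3043.2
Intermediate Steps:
p = 36/7 (p = (-6*(-6))/7 = (⅐)*36 = 36/7 ≈ 5.1429)
A = 28/5 (A = 7*(4*(3 - 2))/5 = 7*(4*1)/5 = (7/5)*4 = 28/5 ≈ 5.6000)
Q = -3804/7 (Q = 3*(-103 + (-73 - 1*36/7)) = 3*(-103 + (-73 - 36/7)) = 3*(-103 - 547/7) = 3*(-1268/7) = -3804/7 ≈ -543.43)
Q*A = -3804/7*28/5 = -15216/5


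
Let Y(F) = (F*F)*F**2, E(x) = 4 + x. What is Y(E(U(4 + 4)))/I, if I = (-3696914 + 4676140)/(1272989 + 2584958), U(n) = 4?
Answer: 7901075456/489613 ≈ 16137.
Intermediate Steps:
Y(F) = F**4 (Y(F) = F**2*F**2 = F**4)
I = 979226/3857947 ≈ 0.25382
Y(E(U(4 + 4)))/I = (4 + 4)**4/(979226/3857947) = 8**4*(3857947/979226) = 4096*(3857947/979226) = 7901075456/489613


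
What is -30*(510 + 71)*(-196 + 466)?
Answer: -4706100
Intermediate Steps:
-30*(510 + 71)*(-196 + 466) = -17430*270 = -30*156870 = -4706100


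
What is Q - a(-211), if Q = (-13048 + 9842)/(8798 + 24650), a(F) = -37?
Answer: 617185/16724 ≈ 36.904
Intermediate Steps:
Q = -1603/16724 (Q = -3206/33448 = -3206*1/33448 = -1603/16724 ≈ -0.095850)
Q - a(-211) = -1603/16724 - 1*(-37) = -1603/16724 + 37 = 617185/16724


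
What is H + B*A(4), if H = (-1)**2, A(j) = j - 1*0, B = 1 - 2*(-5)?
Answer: 45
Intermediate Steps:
B = 11 (B = 1 + 10 = 11)
A(j) = j (A(j) = j + 0 = j)
H = 1
H + B*A(4) = 1 + 11*4 = 1 + 44 = 45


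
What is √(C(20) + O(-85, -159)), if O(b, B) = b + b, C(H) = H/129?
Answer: I*√2826390/129 ≈ 13.032*I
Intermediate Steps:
C(H) = H/129 (C(H) = H*(1/129) = H/129)
O(b, B) = 2*b
√(C(20) + O(-85, -159)) = √((1/129)*20 + 2*(-85)) = √(20/129 - 170) = √(-21910/129) = I*√2826390/129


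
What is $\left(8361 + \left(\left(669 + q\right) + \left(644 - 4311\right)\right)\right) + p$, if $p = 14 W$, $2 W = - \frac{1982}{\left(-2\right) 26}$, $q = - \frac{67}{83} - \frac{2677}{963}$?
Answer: $\frac{11692152863}{2078154} \approx 5626.2$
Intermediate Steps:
$q = - \frac{286712}{79929}$ ($q = \left(-67\right) \frac{1}{83} - \frac{2677}{963} = - \frac{67}{83} - \frac{2677}{963} = - \frac{286712}{79929} \approx -3.5871$)
$W = \frac{991}{52}$ ($W = \frac{\left(-1982\right) \frac{1}{\left(-2\right) 26}}{2} = \frac{\left(-1982\right) \frac{1}{-52}}{2} = \frac{\left(-1982\right) \left(- \frac{1}{52}\right)}{2} = \frac{1}{2} \cdot \frac{991}{26} = \frac{991}{52} \approx 19.058$)
$p = \frac{6937}{26}$ ($p = 14 \cdot \frac{991}{52} = \frac{6937}{26} \approx 266.81$)
$\left(8361 + \left(\left(669 + q\right) + \left(644 - 4311\right)\right)\right) + p = \left(8361 + \left(\left(669 - \frac{286712}{79929}\right) + \left(644 - 4311\right)\right)\right) + \frac{6937}{26} = \left(8361 + \left(\frac{53185789}{79929} - 3667\right)\right) + \frac{6937}{26} = \left(8361 - \frac{239913854}{79929}\right) + \frac{6937}{26} = \frac{428372515}{79929} + \frac{6937}{26} = \frac{11692152863}{2078154}$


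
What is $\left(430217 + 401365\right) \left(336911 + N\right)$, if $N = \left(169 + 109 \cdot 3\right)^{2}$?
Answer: $484751600514$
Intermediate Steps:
$N = 246016$ ($N = \left(169 + 327\right)^{2} = 496^{2} = 246016$)
$\left(430217 + 401365\right) \left(336911 + N\right) = \left(430217 + 401365\right) \left(336911 + 246016\right) = 831582 \cdot 582927 = 484751600514$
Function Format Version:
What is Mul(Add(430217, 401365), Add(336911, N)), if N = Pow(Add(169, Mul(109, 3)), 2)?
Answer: 484751600514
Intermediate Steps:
N = 246016 (N = Pow(Add(169, 327), 2) = Pow(496, 2) = 246016)
Mul(Add(430217, 401365), Add(336911, N)) = Mul(Add(430217, 401365), Add(336911, 246016)) = Mul(831582, 582927) = 484751600514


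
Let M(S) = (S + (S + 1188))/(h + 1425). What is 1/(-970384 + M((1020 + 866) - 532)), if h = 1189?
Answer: -1307/1268289940 ≈ -1.0305e-6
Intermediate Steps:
M(S) = 594/1307 + S/1307 (M(S) = (S + (S + 1188))/(1189 + 1425) = (S + (1188 + S))/2614 = (1188 + 2*S)*(1/2614) = 594/1307 + S/1307)
1/(-970384 + M((1020 + 866) - 532)) = 1/(-970384 + (594/1307 + ((1020 + 866) - 532)/1307)) = 1/(-970384 + (594/1307 + (1886 - 532)/1307)) = 1/(-970384 + (594/1307 + (1/1307)*1354)) = 1/(-970384 + (594/1307 + 1354/1307)) = 1/(-970384 + 1948/1307) = 1/(-1268289940/1307) = -1307/1268289940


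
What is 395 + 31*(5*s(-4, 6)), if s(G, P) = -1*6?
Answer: -535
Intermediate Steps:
s(G, P) = -6
395 + 31*(5*s(-4, 6)) = 395 + 31*(5*(-6)) = 395 + 31*(-30) = 395 - 930 = -535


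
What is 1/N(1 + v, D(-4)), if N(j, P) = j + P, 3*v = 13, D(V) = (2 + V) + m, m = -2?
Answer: ¾ ≈ 0.75000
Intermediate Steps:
D(V) = V (D(V) = (2 + V) - 2 = V)
v = 13/3 (v = (⅓)*13 = 13/3 ≈ 4.3333)
N(j, P) = P + j
1/N(1 + v, D(-4)) = 1/(-4 + (1 + 13/3)) = 1/(-4 + 16/3) = 1/(4/3) = ¾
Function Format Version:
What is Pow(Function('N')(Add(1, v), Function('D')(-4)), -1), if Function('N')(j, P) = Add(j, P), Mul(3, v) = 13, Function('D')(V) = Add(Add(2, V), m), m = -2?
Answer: Rational(3, 4) ≈ 0.75000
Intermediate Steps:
Function('D')(V) = V (Function('D')(V) = Add(Add(2, V), -2) = V)
v = Rational(13, 3) (v = Mul(Rational(1, 3), 13) = Rational(13, 3) ≈ 4.3333)
Function('N')(j, P) = Add(P, j)
Pow(Function('N')(Add(1, v), Function('D')(-4)), -1) = Pow(Add(-4, Add(1, Rational(13, 3))), -1) = Pow(Add(-4, Rational(16, 3)), -1) = Pow(Rational(4, 3), -1) = Rational(3, 4)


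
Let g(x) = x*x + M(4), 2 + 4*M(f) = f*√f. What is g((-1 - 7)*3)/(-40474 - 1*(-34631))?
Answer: -1155/11686 ≈ -0.098836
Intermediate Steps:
M(f) = -½ + f^(3/2)/4 (M(f) = -½ + (f*√f)/4 = -½ + f^(3/2)/4)
g(x) = 3/2 + x² (g(x) = x*x + (-½ + 4^(3/2)/4) = x² + (-½ + (¼)*8) = x² + (-½ + 2) = x² + 3/2 = 3/2 + x²)
g((-1 - 7)*3)/(-40474 - 1*(-34631)) = (3/2 + ((-1 - 7)*3)²)/(-40474 - 1*(-34631)) = (3/2 + (-8*3)²)/(-40474 + 34631) = (3/2 + (-24)²)/(-5843) = (3/2 + 576)*(-1/5843) = (1155/2)*(-1/5843) = -1155/11686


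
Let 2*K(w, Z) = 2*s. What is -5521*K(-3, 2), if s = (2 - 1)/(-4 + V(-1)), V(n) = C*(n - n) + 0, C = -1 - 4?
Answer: 5521/4 ≈ 1380.3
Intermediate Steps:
C = -5
V(n) = 0 (V(n) = -5*(n - n) + 0 = -5*0 + 0 = 0 + 0 = 0)
s = -¼ (s = (2 - 1)/(-4 + 0) = 1/(-4) = 1*(-¼) = -¼ ≈ -0.25000)
K(w, Z) = -¼ (K(w, Z) = (2*(-¼))/2 = (½)*(-½) = -¼)
-5521*K(-3, 2) = -5521*(-¼) = 5521/4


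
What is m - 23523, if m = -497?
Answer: -24020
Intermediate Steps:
m - 23523 = -497 - 23523 = -24020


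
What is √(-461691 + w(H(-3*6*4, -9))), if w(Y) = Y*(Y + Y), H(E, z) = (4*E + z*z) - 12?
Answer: 3*I*√40641 ≈ 604.79*I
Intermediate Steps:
H(E, z) = -12 + z² + 4*E (H(E, z) = (4*E + z²) - 12 = (z² + 4*E) - 12 = -12 + z² + 4*E)
w(Y) = 2*Y² (w(Y) = Y*(2*Y) = 2*Y²)
√(-461691 + w(H(-3*6*4, -9))) = √(-461691 + 2*(-12 + (-9)² + 4*(-3*6*4))²) = √(-461691 + 2*(-12 + 81 + 4*(-18*4))²) = √(-461691 + 2*(-12 + 81 + 4*(-72))²) = √(-461691 + 2*(-12 + 81 - 288)²) = √(-461691 + 2*(-219)²) = √(-461691 + 2*47961) = √(-461691 + 95922) = √(-365769) = 3*I*√40641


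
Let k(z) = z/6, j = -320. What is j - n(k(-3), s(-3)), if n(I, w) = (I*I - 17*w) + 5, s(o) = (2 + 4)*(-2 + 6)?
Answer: 331/4 ≈ 82.750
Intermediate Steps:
s(o) = 24 (s(o) = 6*4 = 24)
k(z) = z/6 (k(z) = z*(⅙) = z/6)
n(I, w) = 5 + I² - 17*w (n(I, w) = (I² - 17*w) + 5 = 5 + I² - 17*w)
j - n(k(-3), s(-3)) = -320 - (5 + ((⅙)*(-3))² - 17*24) = -320 - (5 + (-½)² - 408) = -320 - (5 + ¼ - 408) = -320 - 1*(-1611/4) = -320 + 1611/4 = 331/4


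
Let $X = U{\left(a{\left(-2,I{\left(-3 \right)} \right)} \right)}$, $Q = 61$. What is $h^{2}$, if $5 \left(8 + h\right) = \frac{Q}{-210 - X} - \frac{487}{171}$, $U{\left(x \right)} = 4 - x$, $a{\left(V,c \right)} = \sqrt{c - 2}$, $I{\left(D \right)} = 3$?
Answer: $\frac{274255405636}{3685097025} \approx 74.423$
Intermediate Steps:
$a{\left(V,c \right)} = \sqrt{-2 + c}$
$X = 3$ ($X = 4 - \sqrt{-2 + 3} = 4 - \sqrt{1} = 4 - 1 = 3$)
$h = - \frac{523694}{60705}$ ($h = -8 + \frac{\frac{61}{-210 - 3} - \frac{487}{171}}{5} = -8 + \frac{\frac{61}{-213} - \frac{487}{171}}{5} = -8 + \frac{61 \left(- \frac{1}{213}\right) - \frac{487}{171}}{5} = -8 + \frac{- \frac{61}{213} - \frac{487}{171}}{5} = -8 + \frac{1}{5} \left(- \frac{38054}{12141}\right) = -8 - \frac{38054}{60705} = - \frac{523694}{60705} \approx -8.6269$)
$h^{2} = \left(- \frac{523694}{60705}\right)^{2} = \frac{274255405636}{3685097025}$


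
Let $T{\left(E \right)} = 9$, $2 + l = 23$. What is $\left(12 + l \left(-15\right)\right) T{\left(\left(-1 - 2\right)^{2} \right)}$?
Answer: $-2727$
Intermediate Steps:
$l = 21$ ($l = -2 + 23 = 21$)
$\left(12 + l \left(-15\right)\right) T{\left(\left(-1 - 2\right)^{2} \right)} = \left(12 + 21 \left(-15\right)\right) 9 = \left(12 - 315\right) 9 = \left(-303\right) 9 = -2727$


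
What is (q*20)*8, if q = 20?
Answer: 3200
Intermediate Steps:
(q*20)*8 = (20*20)*8 = 400*8 = 3200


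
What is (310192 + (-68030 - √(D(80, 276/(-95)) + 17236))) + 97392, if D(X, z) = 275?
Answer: 339554 - √17511 ≈ 3.3942e+5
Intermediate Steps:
(310192 + (-68030 - √(D(80, 276/(-95)) + 17236))) + 97392 = (310192 + (-68030 - √(275 + 17236))) + 97392 = (310192 + (-68030 - √17511)) + 97392 = (242162 - √17511) + 97392 = 339554 - √17511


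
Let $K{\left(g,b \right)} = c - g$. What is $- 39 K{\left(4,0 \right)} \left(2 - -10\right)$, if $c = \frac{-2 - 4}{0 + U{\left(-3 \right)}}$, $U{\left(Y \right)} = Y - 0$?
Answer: $936$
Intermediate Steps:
$U{\left(Y \right)} = Y$ ($U{\left(Y \right)} = Y + 0 = Y$)
$c = 2$ ($c = \frac{-2 - 4}{0 - 3} = - \frac{6}{-3} = \left(-6\right) \left(- \frac{1}{3}\right) = 2$)
$K{\left(g,b \right)} = 2 - g$
$- 39 K{\left(4,0 \right)} \left(2 - -10\right) = - 39 \left(2 - 4\right) \left(2 - -10\right) = - 39 \left(2 - 4\right) \left(2 + 10\right) = \left(-39\right) \left(-2\right) 12 = 78 \cdot 12 = 936$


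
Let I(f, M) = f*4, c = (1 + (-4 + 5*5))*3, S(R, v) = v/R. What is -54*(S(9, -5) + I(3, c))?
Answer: -618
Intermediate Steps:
c = 66 (c = (1 + (-4 + 25))*3 = (1 + 21)*3 = 22*3 = 66)
I(f, M) = 4*f
-54*(S(9, -5) + I(3, c)) = -54*(-5/9 + 4*3) = -54*(-5*⅑ + 12) = -54*(-5/9 + 12) = -54*103/9 = -618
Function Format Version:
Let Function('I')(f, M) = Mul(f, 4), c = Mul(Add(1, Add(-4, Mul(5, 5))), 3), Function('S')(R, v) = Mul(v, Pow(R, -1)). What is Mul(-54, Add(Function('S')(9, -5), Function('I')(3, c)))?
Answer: -618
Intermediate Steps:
c = 66 (c = Mul(Add(1, Add(-4, 25)), 3) = Mul(Add(1, 21), 3) = Mul(22, 3) = 66)
Function('I')(f, M) = Mul(4, f)
Mul(-54, Add(Function('S')(9, -5), Function('I')(3, c))) = Mul(-54, Add(Mul(-5, Pow(9, -1)), Mul(4, 3))) = Mul(-54, Add(Mul(-5, Rational(1, 9)), 12)) = Mul(-54, Add(Rational(-5, 9), 12)) = Mul(-54, Rational(103, 9)) = -618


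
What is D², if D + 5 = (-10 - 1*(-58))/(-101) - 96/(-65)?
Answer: 689010001/43099225 ≈ 15.987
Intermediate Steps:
D = -26249/6565 (D = -5 + ((-10 - 1*(-58))/(-101) - 96/(-65)) = -5 + ((-10 + 58)*(-1/101) - 96*(-1/65)) = -5 + (48*(-1/101) + 96/65) = -5 + (-48/101 + 96/65) = -5 + 6576/6565 = -26249/6565 ≈ -3.9983)
D² = (-26249/6565)² = 689010001/43099225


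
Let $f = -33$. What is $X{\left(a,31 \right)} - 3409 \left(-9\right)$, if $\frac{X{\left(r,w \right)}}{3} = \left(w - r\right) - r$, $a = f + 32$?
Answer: $30780$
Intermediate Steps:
$a = -1$ ($a = -33 + 32 = -1$)
$X{\left(r,w \right)} = - 6 r + 3 w$ ($X{\left(r,w \right)} = 3 \left(\left(w - r\right) - r\right) = 3 \left(w - 2 r\right) = - 6 r + 3 w$)
$X{\left(a,31 \right)} - 3409 \left(-9\right) = \left(\left(-6\right) \left(-1\right) + 3 \cdot 31\right) - 3409 \left(-9\right) = \left(6 + 93\right) - -30681 = 99 + 30681 = 30780$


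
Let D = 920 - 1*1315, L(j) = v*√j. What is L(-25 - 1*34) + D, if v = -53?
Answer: -395 - 53*I*√59 ≈ -395.0 - 407.1*I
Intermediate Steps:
L(j) = -53*√j
D = -395 (D = 920 - 1315 = -395)
L(-25 - 1*34) + D = -53*√(-25 - 1*34) - 395 = -53*√(-25 - 34) - 395 = -53*I*√59 - 395 = -395 - 53*I*√59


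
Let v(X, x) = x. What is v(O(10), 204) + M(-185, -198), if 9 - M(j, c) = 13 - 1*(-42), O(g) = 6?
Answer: 158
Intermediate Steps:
M(j, c) = -46 (M(j, c) = 9 - (13 - 1*(-42)) = 9 - (13 + 42) = 9 - 1*55 = 9 - 55 = -46)
v(O(10), 204) + M(-185, -198) = 204 - 46 = 158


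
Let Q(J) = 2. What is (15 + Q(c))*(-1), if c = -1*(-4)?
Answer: -17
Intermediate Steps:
c = 4
(15 + Q(c))*(-1) = (15 + 2)*(-1) = 17*(-1) = -17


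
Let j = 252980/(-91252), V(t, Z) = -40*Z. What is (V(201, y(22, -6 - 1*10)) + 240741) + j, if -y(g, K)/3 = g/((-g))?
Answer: 784174804/3259 ≈ 2.4062e+5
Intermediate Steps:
y(g, K) = 3 (y(g, K) = -3*g/((-g)) = -3*g*(-1/g) = -3*(-1) = 3)
j = -9035/3259 (j = 252980*(-1/91252) = -9035/3259 ≈ -2.7723)
(V(201, y(22, -6 - 1*10)) + 240741) + j = (-40*3 + 240741) - 9035/3259 = (-120 + 240741) - 9035/3259 = 240621 - 9035/3259 = 784174804/3259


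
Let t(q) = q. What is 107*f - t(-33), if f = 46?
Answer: 4955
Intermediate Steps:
107*f - t(-33) = 107*46 - 1*(-33) = 4922 + 33 = 4955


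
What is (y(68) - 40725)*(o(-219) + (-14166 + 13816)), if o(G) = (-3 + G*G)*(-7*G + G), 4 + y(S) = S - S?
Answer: -2566597480798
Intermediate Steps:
y(S) = -4 (y(S) = -4 + (S - S) = -4 + 0 = -4)
o(G) = -6*G*(-3 + G²) (o(G) = (-3 + G²)*(-6*G) = -6*G*(-3 + G²))
(y(68) - 40725)*(o(-219) + (-14166 + 13816)) = (-4 - 40725)*(6*(-219)*(3 - 1*(-219)²) + (-14166 + 13816)) = -40729*(6*(-219)*(3 - 1*47961) - 350) = -40729*(6*(-219)*(3 - 47961) - 350) = -40729*(6*(-219)*(-47958) - 350) = -40729*(63016812 - 350) = -40729*63016462 = -2566597480798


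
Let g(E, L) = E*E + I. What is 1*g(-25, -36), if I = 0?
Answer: 625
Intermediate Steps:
g(E, L) = E² (g(E, L) = E*E + 0 = E² + 0 = E²)
1*g(-25, -36) = 1*(-25)² = 1*625 = 625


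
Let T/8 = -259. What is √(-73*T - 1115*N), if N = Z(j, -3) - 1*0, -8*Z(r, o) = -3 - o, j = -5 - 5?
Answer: 2*√37814 ≈ 388.92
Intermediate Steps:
j = -10
Z(r, o) = 3/8 + o/8 (Z(r, o) = -(-3 - o)/8 = 3/8 + o/8)
T = -2072 (T = 8*(-259) = -2072)
N = 0 (N = (3/8 + (⅛)*(-3)) - 1*0 = (3/8 - 3/8) + 0 = 0 + 0 = 0)
√(-73*T - 1115*N) = √(-73*(-2072) - 1115*0) = √(151256 + 0) = √151256 = 2*√37814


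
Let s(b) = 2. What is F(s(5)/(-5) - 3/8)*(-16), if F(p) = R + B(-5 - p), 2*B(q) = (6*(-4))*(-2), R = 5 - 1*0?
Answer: -464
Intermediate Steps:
R = 5 (R = 5 + 0 = 5)
B(q) = 24 (B(q) = ((6*(-4))*(-2))/2 = (-24*(-2))/2 = (1/2)*48 = 24)
F(p) = 29 (F(p) = 5 + 24 = 29)
F(s(5)/(-5) - 3/8)*(-16) = 29*(-16) = -464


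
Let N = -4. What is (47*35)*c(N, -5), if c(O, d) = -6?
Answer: -9870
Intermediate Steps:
(47*35)*c(N, -5) = (47*35)*(-6) = 1645*(-6) = -9870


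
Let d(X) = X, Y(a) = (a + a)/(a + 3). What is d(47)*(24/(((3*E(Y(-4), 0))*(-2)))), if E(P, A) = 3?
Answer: -188/3 ≈ -62.667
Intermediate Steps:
Y(a) = 2*a/(3 + a) (Y(a) = (2*a)/(3 + a) = 2*a/(3 + a))
d(47)*(24/(((3*E(Y(-4), 0))*(-2)))) = 47*(24/(((3*3)*(-2)))) = 47*(24/((9*(-2)))) = 47*(24/(-18)) = 47*(24*(-1/18)) = 47*(-4/3) = -188/3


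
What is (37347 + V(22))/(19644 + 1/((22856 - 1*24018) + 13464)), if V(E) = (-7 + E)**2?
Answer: 462210744/241660489 ≈ 1.9126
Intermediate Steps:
(37347 + V(22))/(19644 + 1/((22856 - 1*24018) + 13464)) = (37347 + (-7 + 22)**2)/(19644 + 1/((22856 - 1*24018) + 13464)) = (37347 + 15**2)/(19644 + 1/((22856 - 24018) + 13464)) = (37347 + 225)/(19644 + 1/(-1162 + 13464)) = 37572/(19644 + 1/12302) = 37572/(241660489/12302) = 37572*(12302/241660489) = 462210744/241660489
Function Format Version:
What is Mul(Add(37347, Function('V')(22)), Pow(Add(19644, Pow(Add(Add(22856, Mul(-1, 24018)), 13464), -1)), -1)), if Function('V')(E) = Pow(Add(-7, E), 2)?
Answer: Rational(462210744, 241660489) ≈ 1.9126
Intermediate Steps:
Mul(Add(37347, Function('V')(22)), Pow(Add(19644, Pow(Add(Add(22856, Mul(-1, 24018)), 13464), -1)), -1)) = Mul(Add(37347, Pow(Add(-7, 22), 2)), Pow(Add(19644, Pow(Add(Add(22856, Mul(-1, 24018)), 13464), -1)), -1)) = Mul(Add(37347, Pow(15, 2)), Pow(Add(19644, Pow(Add(Add(22856, -24018), 13464), -1)), -1)) = Mul(Add(37347, 225), Pow(Add(19644, Pow(Add(-1162, 13464), -1)), -1)) = Mul(37572, Pow(Add(19644, Pow(12302, -1)), -1)) = Mul(37572, Pow(Add(19644, Rational(1, 12302)), -1)) = Mul(37572, Pow(Rational(241660489, 12302), -1)) = Mul(37572, Rational(12302, 241660489)) = Rational(462210744, 241660489)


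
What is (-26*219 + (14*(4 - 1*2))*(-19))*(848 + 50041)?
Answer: -316834914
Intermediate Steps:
(-26*219 + (14*(4 - 1*2))*(-19))*(848 + 50041) = (-5694 + (14*(4 - 2))*(-19))*50889 = (-5694 + (14*2)*(-19))*50889 = (-5694 + 28*(-19))*50889 = (-5694 - 532)*50889 = -6226*50889 = -316834914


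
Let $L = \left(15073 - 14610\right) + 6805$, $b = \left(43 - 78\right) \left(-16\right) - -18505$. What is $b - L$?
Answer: $11797$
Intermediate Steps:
$b = 19065$ ($b = \left(-35\right) \left(-16\right) + 18505 = 560 + 18505 = 19065$)
$L = 7268$ ($L = 463 + 6805 = 7268$)
$b - L = 19065 - 7268 = 11797$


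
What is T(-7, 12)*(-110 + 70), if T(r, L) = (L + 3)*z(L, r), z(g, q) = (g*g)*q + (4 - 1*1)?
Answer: 603000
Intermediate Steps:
z(g, q) = 3 + q*g² (z(g, q) = g²*q + (4 - 1) = q*g² + 3 = 3 + q*g²)
T(r, L) = (3 + L)*(3 + r*L²) (T(r, L) = (L + 3)*(3 + r*L²) = (3 + L)*(3 + r*L²))
T(-7, 12)*(-110 + 70) = ((3 + 12)*(3 - 7*12²))*(-110 + 70) = (15*(3 - 7*144))*(-40) = (15*(3 - 1008))*(-40) = (15*(-1005))*(-40) = -15075*(-40) = 603000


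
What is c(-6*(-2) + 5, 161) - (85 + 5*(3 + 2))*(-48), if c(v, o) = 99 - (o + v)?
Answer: 5201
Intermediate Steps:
c(v, o) = 99 - o - v (c(v, o) = 99 + (-o - v) = 99 - o - v)
c(-6*(-2) + 5, 161) - (85 + 5*(3 + 2))*(-48) = (99 - 1*161 - (-6*(-2) + 5)) - (85 + 5*(3 + 2))*(-48) = (99 - 161 - (12 + 5)) - (85 + 5*5)*(-48) = (99 - 161 - 1*17) - (85 + 25)*(-48) = (99 - 161 - 17) - 110*(-48) = -79 - 1*(-5280) = -79 + 5280 = 5201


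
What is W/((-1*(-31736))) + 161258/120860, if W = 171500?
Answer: 807661684/119862905 ≈ 6.7382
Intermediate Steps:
W/((-1*(-31736))) + 161258/120860 = 171500/((-1*(-31736))) + 161258/120860 = 171500/31736 + 161258*(1/120860) = 171500*(1/31736) + 80629/60430 = 42875/7934 + 80629/60430 = 807661684/119862905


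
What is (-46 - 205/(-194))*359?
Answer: -3130121/194 ≈ -16135.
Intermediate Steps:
(-46 - 205/(-194))*359 = (-46 - 205*(-1/194))*359 = (-46 + 205/194)*359 = -8719/194*359 = -3130121/194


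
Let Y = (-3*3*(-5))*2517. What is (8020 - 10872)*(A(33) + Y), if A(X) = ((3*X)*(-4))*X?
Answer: -285761844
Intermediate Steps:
A(X) = -12*X**2 (A(X) = (-12*X)*X = -12*X**2)
Y = 113265 (Y = -9*(-5)*2517 = 45*2517 = 113265)
(8020 - 10872)*(A(33) + Y) = (8020 - 10872)*(-12*33**2 + 113265) = -2852*(-12*1089 + 113265) = -2852*(-13068 + 113265) = -2852*100197 = -285761844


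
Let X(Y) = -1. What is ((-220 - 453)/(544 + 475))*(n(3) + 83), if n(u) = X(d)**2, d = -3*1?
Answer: -56532/1019 ≈ -55.478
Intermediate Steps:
d = -3
n(u) = 1 (n(u) = (-1)**2 = 1)
((-220 - 453)/(544 + 475))*(n(3) + 83) = ((-220 - 453)/(544 + 475))*(1 + 83) = -673/1019*84 = -56532/1019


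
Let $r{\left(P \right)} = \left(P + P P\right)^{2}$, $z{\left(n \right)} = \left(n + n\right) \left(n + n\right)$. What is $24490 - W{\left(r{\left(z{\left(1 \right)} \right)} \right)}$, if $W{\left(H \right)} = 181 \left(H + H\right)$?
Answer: $-120310$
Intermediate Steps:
$z{\left(n \right)} = 4 n^{2}$ ($z{\left(n \right)} = 2 n 2 n = 4 n^{2}$)
$r{\left(P \right)} = \left(P + P^{2}\right)^{2}$
$W{\left(H \right)} = 362 H$ ($W{\left(H \right)} = 181 \cdot 2 H = 362 H$)
$24490 - W{\left(r{\left(z{\left(1 \right)} \right)} \right)} = 24490 - 362 \left(4 \cdot 1^{2}\right)^{2} \left(1 + 4 \cdot 1^{2}\right)^{2} = 24490 - 362 \left(4 \cdot 1\right)^{2} \left(1 + 4 \cdot 1\right)^{2} = 24490 - 362 \cdot 4^{2} \left(1 + 4\right)^{2} = 24490 - 362 \cdot 16 \cdot 5^{2} = 24490 - 362 \cdot 16 \cdot 25 = 24490 - 362 \cdot 400 = 24490 - 144800 = -120310$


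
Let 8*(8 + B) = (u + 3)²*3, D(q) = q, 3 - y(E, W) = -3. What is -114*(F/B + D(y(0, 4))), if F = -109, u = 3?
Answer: 17328/11 ≈ 1575.3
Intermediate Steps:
y(E, W) = 6 (y(E, W) = 3 - 1*(-3) = 3 + 3 = 6)
B = 11/2 (B = -8 + ((3 + 3)²*3)/8 = -8 + (6²*3)/8 = -8 + (36*3)/8 = -8 + (⅛)*108 = -8 + 27/2 = 11/2 ≈ 5.5000)
-114*(F/B + D(y(0, 4))) = -114*(-109/11/2 + 6) = -114*(-109*2/11 + 6) = -114*(-218/11 + 6) = -114*(-152/11) = 17328/11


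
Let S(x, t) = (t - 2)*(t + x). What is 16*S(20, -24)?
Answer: 1664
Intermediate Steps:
S(x, t) = (-2 + t)*(t + x)
16*S(20, -24) = 16*((-24)² - 2*(-24) - 2*20 - 24*20) = 16*(576 + 48 - 40 - 480) = 16*104 = 1664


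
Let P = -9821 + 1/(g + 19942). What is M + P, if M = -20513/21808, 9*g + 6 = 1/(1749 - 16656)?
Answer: -573059998398161039/58344885558224 ≈ -9821.9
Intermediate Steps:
g = -89443/134163 (g = -⅔ + 1/(9*(1749 - 16656)) = -⅔ + (⅑)/(-14907) = -⅔ + (⅑)*(-1/14907) = -⅔ - 1/134163 = -89443/134163 ≈ -0.66667)
P = -26274996246400/2675389103 (P = -9821 + 1/(-89443/134163 + 19942) = -9821 + 1/(2675389103/134163) = -9821 + 134163/2675389103 = -26274996246400/2675389103 ≈ -9821.0)
M = -20513/21808 (M = -20513*1/21808 = -20513/21808 ≈ -0.94062)
M + P = -20513/21808 - 26274996246400/2675389103 = -573059998398161039/58344885558224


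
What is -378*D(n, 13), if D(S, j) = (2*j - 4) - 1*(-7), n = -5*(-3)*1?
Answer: -10962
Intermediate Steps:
n = 15 (n = 15*1 = 15)
D(S, j) = 3 + 2*j (D(S, j) = (-4 + 2*j) + 7 = 3 + 2*j)
-378*D(n, 13) = -378*(3 + 2*13) = -378*(3 + 26) = -378*29 = -10962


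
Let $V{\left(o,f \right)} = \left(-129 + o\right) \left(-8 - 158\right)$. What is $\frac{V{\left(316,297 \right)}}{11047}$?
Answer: $- \frac{31042}{11047} \approx -2.81$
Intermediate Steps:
$V{\left(o,f \right)} = 21414 - 166 o$ ($V{\left(o,f \right)} = \left(-129 + o\right) \left(-166\right) = 21414 - 166 o$)
$\frac{V{\left(316,297 \right)}}{11047} = \frac{21414 - 52456}{11047} = \left(21414 - 52456\right) \frac{1}{11047} = \left(-31042\right) \frac{1}{11047} = - \frac{31042}{11047}$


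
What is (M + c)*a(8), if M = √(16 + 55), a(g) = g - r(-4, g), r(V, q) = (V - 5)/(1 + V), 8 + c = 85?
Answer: 385 + 5*√71 ≈ 427.13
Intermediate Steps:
c = 77 (c = -8 + 85 = 77)
r(V, q) = (-5 + V)/(1 + V)
a(g) = -3 + g (a(g) = g - (-5 - 4)/(1 - 4) = g - (-9)/(-3) = g - (-1)*(-9)/3 = g - 1*3 = g - 3 = -3 + g)
M = √71 ≈ 8.4261
(M + c)*a(8) = (√71 + 77)*(-3 + 8) = (77 + √71)*5 = 385 + 5*√71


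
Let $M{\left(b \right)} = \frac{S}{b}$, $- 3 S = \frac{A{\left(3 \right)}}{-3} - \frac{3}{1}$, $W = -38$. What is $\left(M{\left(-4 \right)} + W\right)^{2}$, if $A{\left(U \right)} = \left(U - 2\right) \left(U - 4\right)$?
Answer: $\frac{118336}{81} \approx 1460.9$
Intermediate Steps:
$A{\left(U \right)} = \left(-4 + U\right) \left(-2 + U\right)$ ($A{\left(U \right)} = \left(-2 + U\right) \left(-4 + U\right) = \left(-4 + U\right) \left(-2 + U\right)$)
$S = \frac{8}{9}$ ($S = - \frac{\frac{8 + 3^{2} - 18}{-3} - \frac{3}{1}}{3} = - \frac{\left(8 + 9 - 18\right) \left(- \frac{1}{3}\right) - 3}{3} = - \frac{\left(-1\right) \left(- \frac{1}{3}\right) - 3}{3} = - \frac{\frac{1}{3} - 3}{3} = \left(- \frac{1}{3}\right) \left(- \frac{8}{3}\right) = \frac{8}{9} \approx 0.88889$)
$M{\left(b \right)} = \frac{8}{9 b}$
$\left(M{\left(-4 \right)} + W\right)^{2} = \left(\frac{8}{9 \left(-4\right)} - 38\right)^{2} = \left(\frac{8}{9} \left(- \frac{1}{4}\right) - 38\right)^{2} = \left(- \frac{2}{9} - 38\right)^{2} = \left(- \frac{344}{9}\right)^{2} = \frac{118336}{81}$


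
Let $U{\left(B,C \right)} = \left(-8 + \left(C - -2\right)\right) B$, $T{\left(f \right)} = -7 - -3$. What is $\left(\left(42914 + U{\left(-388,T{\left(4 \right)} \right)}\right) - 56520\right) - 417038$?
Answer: $-426764$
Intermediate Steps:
$T{\left(f \right)} = -4$ ($T{\left(f \right)} = -7 + 3 = -4$)
$U{\left(B,C \right)} = B \left(-6 + C\right)$ ($U{\left(B,C \right)} = \left(-8 + \left(C + 2\right)\right) B = \left(-8 + \left(2 + C\right)\right) B = \left(-6 + C\right) B = B \left(-6 + C\right)$)
$\left(\left(42914 + U{\left(-388,T{\left(4 \right)} \right)}\right) - 56520\right) - 417038 = \left(\left(42914 - 388 \left(-6 - 4\right)\right) - 56520\right) - 417038 = \left(\left(42914 - -3880\right) - 56520\right) - 417038 = \left(\left(42914 + 3880\right) - 56520\right) - 417038 = \left(46794 - 56520\right) - 417038 = -9726 - 417038 = -426764$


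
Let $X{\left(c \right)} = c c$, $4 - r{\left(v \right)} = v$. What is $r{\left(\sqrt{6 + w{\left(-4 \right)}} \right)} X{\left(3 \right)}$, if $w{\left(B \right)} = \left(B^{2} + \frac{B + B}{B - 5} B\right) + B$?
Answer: $36 - 3 \sqrt{130} \approx 1.7947$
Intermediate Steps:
$w{\left(B \right)} = B + B^{2} + \frac{2 B^{2}}{-5 + B}$ ($w{\left(B \right)} = \left(B^{2} + \frac{2 B}{-5 + B} B\right) + B = \left(B^{2} + \frac{2 B^{2}}{-5 + B}\right) + B = B + B^{2} + \frac{2 B^{2}}{-5 + B}$)
$r{\left(v \right)} = 4 - v$
$X{\left(c \right)} = c^{2}$
$r{\left(\sqrt{6 + w{\left(-4 \right)}} \right)} X{\left(3 \right)} = \left(4 - \sqrt{6 - \frac{4 \left(-5 + \left(-4\right)^{2} - -8\right)}{-5 - 4}}\right) 3^{2} = \left(4 - \sqrt{6 - \frac{4 \left(-5 + 16 + 8\right)}{-9}}\right) 9 = \left(4 - \sqrt{6 - \left(- \frac{4}{9}\right) 19}\right) 9 = \left(4 - \sqrt{6 + \frac{76}{9}}\right) 9 = \left(4 - \sqrt{\frac{130}{9}}\right) 9 = \left(4 - \frac{\sqrt{130}}{3}\right) 9 = 36 - 3 \sqrt{130}$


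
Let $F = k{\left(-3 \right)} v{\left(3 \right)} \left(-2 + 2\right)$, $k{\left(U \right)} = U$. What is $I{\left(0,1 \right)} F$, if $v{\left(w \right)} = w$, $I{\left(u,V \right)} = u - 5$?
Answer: $0$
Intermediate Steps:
$I{\left(u,V \right)} = -5 + u$
$F = 0$ ($F = \left(-3\right) 3 \left(-2 + 2\right) = \left(-9\right) 0 = 0$)
$I{\left(0,1 \right)} F = \left(-5 + 0\right) 0 = \left(-5\right) 0 = 0$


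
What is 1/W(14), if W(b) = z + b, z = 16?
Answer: 1/30 ≈ 0.033333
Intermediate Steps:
W(b) = 16 + b
1/W(14) = 1/(16 + 14) = 1/30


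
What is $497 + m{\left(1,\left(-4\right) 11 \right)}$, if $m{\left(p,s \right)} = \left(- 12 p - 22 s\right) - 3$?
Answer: $1450$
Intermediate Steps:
$m{\left(p,s \right)} = -3 - 22 s - 12 p$ ($m{\left(p,s \right)} = \left(- 22 s - 12 p\right) - 3 = -3 - 22 s - 12 p$)
$497 + m{\left(1,\left(-4\right) 11 \right)} = 497 - \left(15 + 22 \left(-4\right) 11\right) = 497 - -953 = 497 + 953 = 1450$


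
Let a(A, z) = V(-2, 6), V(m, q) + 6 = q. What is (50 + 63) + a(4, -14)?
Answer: 113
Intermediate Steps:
V(m, q) = -6 + q
a(A, z) = 0 (a(A, z) = -6 + 6 = 0)
(50 + 63) + a(4, -14) = (50 + 63) + 0 = 113 + 0 = 113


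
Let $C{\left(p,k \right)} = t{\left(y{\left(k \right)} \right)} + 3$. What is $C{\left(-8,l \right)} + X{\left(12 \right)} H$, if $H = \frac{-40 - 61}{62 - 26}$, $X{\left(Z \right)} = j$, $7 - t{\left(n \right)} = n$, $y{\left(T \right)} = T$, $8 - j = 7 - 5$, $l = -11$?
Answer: $\frac{25}{6} \approx 4.1667$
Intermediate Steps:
$j = 6$ ($j = 8 - \left(7 - 5\right) = 8 - 2 = 6$)
$t{\left(n \right)} = 7 - n$
$C{\left(p,k \right)} = 10 - k$ ($C{\left(p,k \right)} = \left(7 - k\right) + 3 = 10 - k$)
$X{\left(Z \right)} = 6$
$H = - \frac{101}{36} \approx -2.8056$
$C{\left(-8,l \right)} + X{\left(12 \right)} H = \left(10 - -11\right) + 6 \left(- \frac{101}{36}\right) = \left(10 + 11\right) - \frac{101}{6} = 21 - \frac{101}{6} = \frac{25}{6}$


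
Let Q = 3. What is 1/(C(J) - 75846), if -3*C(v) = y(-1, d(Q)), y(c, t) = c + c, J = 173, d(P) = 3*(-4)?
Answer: -3/227536 ≈ -1.3185e-5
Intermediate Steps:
d(P) = -12
y(c, t) = 2*c
C(v) = ⅔ (C(v) = -2*(-1)/3 = -⅓*(-2) = ⅔)
1/(C(J) - 75846) = 1/(⅔ - 75846) = 1/(-227536/3) = -3/227536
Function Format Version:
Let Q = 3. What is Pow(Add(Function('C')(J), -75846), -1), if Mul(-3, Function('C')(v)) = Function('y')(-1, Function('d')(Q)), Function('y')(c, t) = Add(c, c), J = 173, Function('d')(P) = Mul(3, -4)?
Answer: Rational(-3, 227536) ≈ -1.3185e-5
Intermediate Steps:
Function('d')(P) = -12
Function('y')(c, t) = Mul(2, c)
Function('C')(v) = Rational(2, 3) (Function('C')(v) = Mul(Rational(-1, 3), Mul(2, -1)) = Mul(Rational(-1, 3), -2) = Rational(2, 3))
Pow(Add(Function('C')(J), -75846), -1) = Pow(Add(Rational(2, 3), -75846), -1) = Pow(Rational(-227536, 3), -1) = Rational(-3, 227536)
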